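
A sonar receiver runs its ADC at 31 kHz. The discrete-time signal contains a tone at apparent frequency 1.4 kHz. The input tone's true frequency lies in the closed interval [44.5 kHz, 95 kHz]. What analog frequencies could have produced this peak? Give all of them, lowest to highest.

Frequencies that alias to 1.4 kHz are k·fs ± 1.4 kHz for integer k ≥ 0.
k=0: 1.4 kHz.
k=1: 29.6 kHz, 32.4 kHz.
k=2: 60.6 kHz, 63.4 kHz.
k=3: 91.6 kHz, 94.4 kHz.
k=4: 122.6 kHz, 125.4 kHz.
Within [44.5 kHz, 95 kHz]: 60.6 kHz, 63.4 kHz, 91.6 kHz, 94.4 kHz.

60.6 kHz, 63.4 kHz, 91.6 kHz, 94.4 kHz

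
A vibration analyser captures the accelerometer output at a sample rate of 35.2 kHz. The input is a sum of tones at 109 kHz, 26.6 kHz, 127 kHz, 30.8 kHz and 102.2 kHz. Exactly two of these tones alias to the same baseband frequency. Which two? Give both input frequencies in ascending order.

fs/2 = 17.6 kHz.
109 kHz mod fs = 3.4 kHz.
3.4 kHz ≤ fs/2 = 17.6 kHz, appears at 3.4 kHz.
26.6 kHz > fs/2 = 17.6 kHz, folds to fs − 26.6 kHz = 8.6 kHz.
127 kHz mod fs = 21.4 kHz.
21.4 kHz > fs/2 = 17.6 kHz, folds to fs − 21.4 kHz = 13.8 kHz.
30.8 kHz > fs/2 = 17.6 kHz, folds to fs − 30.8 kHz = 4.4 kHz.
102.2 kHz mod fs = 31.8 kHz.
31.8 kHz > fs/2 = 17.6 kHz, folds to fs − 31.8 kHz = 3.4 kHz.
102.2 kHz and 109 kHz both map to 3.4 kHz.

102.2 kHz, 109 kHz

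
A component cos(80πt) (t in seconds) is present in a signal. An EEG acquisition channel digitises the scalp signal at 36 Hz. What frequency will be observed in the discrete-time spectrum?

4 Hz

ω = 80π rad/s → f = ω/(2π) = 40 Hz.
40 Hz mod fs = 4 Hz.
4 Hz ≤ fs/2 = 18 Hz, appears at 4 Hz.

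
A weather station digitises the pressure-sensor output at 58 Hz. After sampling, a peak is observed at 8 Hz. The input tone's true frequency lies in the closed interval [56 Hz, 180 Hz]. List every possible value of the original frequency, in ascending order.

66 Hz, 108 Hz, 124 Hz, 166 Hz

Frequencies that alias to 8 Hz are k·fs ± 8 Hz for integer k ≥ 0.
k=0: 8 Hz.
k=1: 50 Hz, 66 Hz.
k=2: 108 Hz, 124 Hz.
k=3: 166 Hz, 182 Hz.
k=4: 224 Hz, 240 Hz.
Within [56 Hz, 180 Hz]: 66 Hz, 108 Hz, 124 Hz, 166 Hz.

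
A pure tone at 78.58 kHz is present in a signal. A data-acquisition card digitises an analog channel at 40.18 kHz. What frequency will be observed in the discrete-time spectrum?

1.78 kHz

78.58 kHz mod fs = 38.4 kHz.
38.4 kHz > fs/2 = 20.09 kHz, folds to fs − 38.4 kHz = 1.78 kHz.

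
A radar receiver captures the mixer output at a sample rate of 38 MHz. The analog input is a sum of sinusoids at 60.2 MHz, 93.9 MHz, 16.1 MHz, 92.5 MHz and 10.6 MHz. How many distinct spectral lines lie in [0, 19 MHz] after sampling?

5

fs/2 = 19 MHz.
60.2 MHz mod fs = 22.2 MHz.
22.2 MHz > fs/2 = 19 MHz, folds to fs − 22.2 MHz = 15.8 MHz.
93.9 MHz mod fs = 17.9 MHz.
17.9 MHz ≤ fs/2 = 19 MHz, appears at 17.9 MHz.
16.1 MHz ≤ fs/2 = 19 MHz, passes unchanged.
92.5 MHz mod fs = 16.5 MHz.
16.5 MHz ≤ fs/2 = 19 MHz, appears at 16.5 MHz.
10.6 MHz ≤ fs/2 = 19 MHz, passes unchanged.
Distinct values: {10.6 MHz, 15.8 MHz, 16.1 MHz, 16.5 MHz, 17.9 MHz} → 5.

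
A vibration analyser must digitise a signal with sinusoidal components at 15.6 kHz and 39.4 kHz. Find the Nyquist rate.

78.8 kHz

Highest-frequency component: 39.4 kHz.
Nyquist rate = 2 × 39.4 kHz = 78.8 kHz.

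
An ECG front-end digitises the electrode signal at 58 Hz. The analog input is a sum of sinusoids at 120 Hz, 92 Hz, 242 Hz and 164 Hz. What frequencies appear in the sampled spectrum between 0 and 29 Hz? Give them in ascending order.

4 Hz, 10 Hz, 24 Hz

fs/2 = 29 Hz.
120 Hz mod fs = 4 Hz.
4 Hz ≤ fs/2 = 29 Hz, appears at 4 Hz.
92 Hz mod fs = 34 Hz.
34 Hz > fs/2 = 29 Hz, folds to fs − 34 Hz = 24 Hz.
242 Hz mod fs = 10 Hz.
10 Hz ≤ fs/2 = 29 Hz, appears at 10 Hz.
164 Hz mod fs = 48 Hz.
48 Hz > fs/2 = 29 Hz, folds to fs − 48 Hz = 10 Hz.
Distinct values: {4 Hz, 10 Hz, 24 Hz}.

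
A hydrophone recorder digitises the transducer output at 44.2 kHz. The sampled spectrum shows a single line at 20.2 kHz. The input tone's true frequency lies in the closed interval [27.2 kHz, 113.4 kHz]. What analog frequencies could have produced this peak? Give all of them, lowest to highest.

Frequencies that alias to 20.2 kHz are k·fs ± 20.2 kHz for integer k ≥ 0.
k=0: 20.2 kHz.
k=1: 24 kHz, 64.4 kHz.
k=2: 68.2 kHz, 108.6 kHz.
k=3: 112.4 kHz, 152.8 kHz.
k=4: 156.6 kHz, 197 kHz.
Within [27.2 kHz, 113.4 kHz]: 64.4 kHz, 68.2 kHz, 108.6 kHz, 112.4 kHz.

64.4 kHz, 68.2 kHz, 108.6 kHz, 112.4 kHz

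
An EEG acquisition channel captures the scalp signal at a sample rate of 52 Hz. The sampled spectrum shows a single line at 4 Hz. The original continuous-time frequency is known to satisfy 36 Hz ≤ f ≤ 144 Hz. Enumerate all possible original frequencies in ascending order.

48 Hz, 56 Hz, 100 Hz, 108 Hz

Frequencies that alias to 4 Hz are k·fs ± 4 Hz for integer k ≥ 0.
k=0: 4 Hz.
k=1: 48 Hz, 56 Hz.
k=2: 100 Hz, 108 Hz.
k=3: 152 Hz, 160 Hz.
Within [36 Hz, 144 Hz]: 48 Hz, 56 Hz, 100 Hz, 108 Hz.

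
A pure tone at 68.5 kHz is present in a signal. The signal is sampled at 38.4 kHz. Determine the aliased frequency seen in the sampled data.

8.3 kHz

68.5 kHz mod fs = 30.1 kHz.
30.1 kHz > fs/2 = 19.2 kHz, folds to fs − 30.1 kHz = 8.3 kHz.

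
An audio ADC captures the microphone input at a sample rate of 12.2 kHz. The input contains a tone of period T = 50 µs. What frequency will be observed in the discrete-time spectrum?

4.4 kHz

T = 50 µs → f = 1/T = 20 kHz.
20 kHz mod fs = 7.8 kHz.
7.8 kHz > fs/2 = 6.1 kHz, folds to fs − 7.8 kHz = 4.4 kHz.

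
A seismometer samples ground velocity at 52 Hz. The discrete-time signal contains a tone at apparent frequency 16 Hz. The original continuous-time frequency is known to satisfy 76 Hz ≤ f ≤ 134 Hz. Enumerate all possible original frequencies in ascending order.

Frequencies that alias to 16 Hz are k·fs ± 16 Hz for integer k ≥ 0.
k=0: 16 Hz.
k=1: 36 Hz, 68 Hz.
k=2: 88 Hz, 120 Hz.
k=3: 140 Hz, 172 Hz.
Within [76 Hz, 134 Hz]: 88 Hz, 120 Hz.

88 Hz, 120 Hz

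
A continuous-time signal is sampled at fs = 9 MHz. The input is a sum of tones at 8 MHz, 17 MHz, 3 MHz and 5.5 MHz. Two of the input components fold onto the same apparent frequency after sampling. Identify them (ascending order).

8 MHz, 17 MHz

fs/2 = 4.5 MHz.
8 MHz > fs/2 = 4.5 MHz, folds to fs − 8 MHz = 1 MHz.
17 MHz mod fs = 8 MHz.
8 MHz > fs/2 = 4.5 MHz, folds to fs − 8 MHz = 1 MHz.
3 MHz ≤ fs/2 = 4.5 MHz, passes unchanged.
5.5 MHz > fs/2 = 4.5 MHz, folds to fs − 5.5 MHz = 3.5 MHz.
8 MHz and 17 MHz both map to 1 MHz.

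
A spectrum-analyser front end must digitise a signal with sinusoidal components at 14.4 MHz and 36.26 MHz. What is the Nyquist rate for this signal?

72.52 MHz

Highest-frequency component: 36.26 MHz.
Nyquist rate = 2 × 36.26 MHz = 72.52 MHz.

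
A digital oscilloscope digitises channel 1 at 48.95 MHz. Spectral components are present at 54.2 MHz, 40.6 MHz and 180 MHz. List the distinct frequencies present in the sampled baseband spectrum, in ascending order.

5.25 MHz, 8.35 MHz, 15.8 MHz

fs/2 = 24.475 MHz.
54.2 MHz mod fs = 5.25 MHz.
5.25 MHz ≤ fs/2 = 24.475 MHz, appears at 5.25 MHz.
40.6 MHz > fs/2 = 24.475 MHz, folds to fs − 40.6 MHz = 8.35 MHz.
180 MHz mod fs = 33.15 MHz.
33.15 MHz > fs/2 = 24.475 MHz, folds to fs − 33.15 MHz = 15.8 MHz.
Distinct values: {5.25 MHz, 8.35 MHz, 15.8 MHz}.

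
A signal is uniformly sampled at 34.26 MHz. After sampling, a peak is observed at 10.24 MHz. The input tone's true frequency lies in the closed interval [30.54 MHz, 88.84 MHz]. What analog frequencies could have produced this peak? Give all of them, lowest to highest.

44.5 MHz, 58.28 MHz, 78.76 MHz

Frequencies that alias to 10.24 MHz are k·fs ± 10.24 MHz for integer k ≥ 0.
k=0: 10.24 MHz.
k=1: 24.02 MHz, 44.5 MHz.
k=2: 58.28 MHz, 78.76 MHz.
k=3: 92.54 MHz, 113.02 MHz.
Within [30.54 MHz, 88.84 MHz]: 44.5 MHz, 58.28 MHz, 78.76 MHz.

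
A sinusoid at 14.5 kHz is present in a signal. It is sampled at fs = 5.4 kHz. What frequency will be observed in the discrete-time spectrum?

1.7 kHz

14.5 kHz mod fs = 3.7 kHz.
3.7 kHz > fs/2 = 2.7 kHz, folds to fs − 3.7 kHz = 1.7 kHz.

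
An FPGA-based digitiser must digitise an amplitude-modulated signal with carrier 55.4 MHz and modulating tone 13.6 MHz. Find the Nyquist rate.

AM sidebands sit at fc ± fm = 41.8 MHz and 69 MHz.
Highest-frequency component: 69 MHz.
Nyquist rate = 2 × 69 MHz = 138 MHz.

138 MHz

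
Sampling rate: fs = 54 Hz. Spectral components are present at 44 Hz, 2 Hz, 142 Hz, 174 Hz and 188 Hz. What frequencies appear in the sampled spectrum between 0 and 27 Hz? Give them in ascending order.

fs/2 = 27 Hz.
44 Hz > fs/2 = 27 Hz, folds to fs − 44 Hz = 10 Hz.
2 Hz ≤ fs/2 = 27 Hz, passes unchanged.
142 Hz mod fs = 34 Hz.
34 Hz > fs/2 = 27 Hz, folds to fs − 34 Hz = 20 Hz.
174 Hz mod fs = 12 Hz.
12 Hz ≤ fs/2 = 27 Hz, appears at 12 Hz.
188 Hz mod fs = 26 Hz.
26 Hz ≤ fs/2 = 27 Hz, appears at 26 Hz.
Distinct values: {2 Hz, 10 Hz, 12 Hz, 20 Hz, 26 Hz}.

2 Hz, 10 Hz, 12 Hz, 20 Hz, 26 Hz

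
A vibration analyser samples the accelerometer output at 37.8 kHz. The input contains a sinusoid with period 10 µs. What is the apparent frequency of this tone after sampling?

13.4 kHz

T = 10 µs → f = 1/T = 100 kHz.
100 kHz mod fs = 24.4 kHz.
24.4 kHz > fs/2 = 18.9 kHz, folds to fs − 24.4 kHz = 13.4 kHz.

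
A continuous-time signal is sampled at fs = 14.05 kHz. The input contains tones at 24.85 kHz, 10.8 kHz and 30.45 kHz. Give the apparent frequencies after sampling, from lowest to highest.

fs/2 = 7.025 kHz.
24.85 kHz mod fs = 10.8 kHz.
10.8 kHz > fs/2 = 7.025 kHz, folds to fs − 10.8 kHz = 3.25 kHz.
10.8 kHz > fs/2 = 7.025 kHz, folds to fs − 10.8 kHz = 3.25 kHz.
30.45 kHz mod fs = 2.35 kHz.
2.35 kHz ≤ fs/2 = 7.025 kHz, appears at 2.35 kHz.
Distinct values: {2.35 kHz, 3.25 kHz}.

2.35 kHz, 3.25 kHz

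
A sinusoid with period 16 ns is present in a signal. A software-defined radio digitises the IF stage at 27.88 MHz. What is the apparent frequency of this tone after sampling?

T = 16 ns → f = 1/T = 62.5 MHz.
62.5 MHz mod fs = 6.74 MHz.
6.74 MHz ≤ fs/2 = 13.94 MHz, appears at 6.74 MHz.

6.74 MHz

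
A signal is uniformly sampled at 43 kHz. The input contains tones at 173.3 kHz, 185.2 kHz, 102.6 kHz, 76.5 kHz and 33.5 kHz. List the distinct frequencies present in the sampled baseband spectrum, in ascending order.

fs/2 = 21.5 kHz.
173.3 kHz mod fs = 1.3 kHz.
1.3 kHz ≤ fs/2 = 21.5 kHz, appears at 1.3 kHz.
185.2 kHz mod fs = 13.2 kHz.
13.2 kHz ≤ fs/2 = 21.5 kHz, appears at 13.2 kHz.
102.6 kHz mod fs = 16.6 kHz.
16.6 kHz ≤ fs/2 = 21.5 kHz, appears at 16.6 kHz.
76.5 kHz mod fs = 33.5 kHz.
33.5 kHz > fs/2 = 21.5 kHz, folds to fs − 33.5 kHz = 9.5 kHz.
33.5 kHz > fs/2 = 21.5 kHz, folds to fs − 33.5 kHz = 9.5 kHz.
Distinct values: {1.3 kHz, 9.5 kHz, 13.2 kHz, 16.6 kHz}.

1.3 kHz, 9.5 kHz, 13.2 kHz, 16.6 kHz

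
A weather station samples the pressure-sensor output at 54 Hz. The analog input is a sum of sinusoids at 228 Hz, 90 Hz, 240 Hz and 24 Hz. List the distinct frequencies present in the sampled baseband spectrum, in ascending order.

fs/2 = 27 Hz.
228 Hz mod fs = 12 Hz.
12 Hz ≤ fs/2 = 27 Hz, appears at 12 Hz.
90 Hz mod fs = 36 Hz.
36 Hz > fs/2 = 27 Hz, folds to fs − 36 Hz = 18 Hz.
240 Hz mod fs = 24 Hz.
24 Hz ≤ fs/2 = 27 Hz, appears at 24 Hz.
24 Hz ≤ fs/2 = 27 Hz, passes unchanged.
Distinct values: {12 Hz, 18 Hz, 24 Hz}.

12 Hz, 18 Hz, 24 Hz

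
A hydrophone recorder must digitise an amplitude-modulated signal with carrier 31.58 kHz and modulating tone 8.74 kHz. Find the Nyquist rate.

80.64 kHz

AM sidebands sit at fc ± fm = 22.84 kHz and 40.32 kHz.
Highest-frequency component: 40.32 kHz.
Nyquist rate = 2 × 40.32 kHz = 80.64 kHz.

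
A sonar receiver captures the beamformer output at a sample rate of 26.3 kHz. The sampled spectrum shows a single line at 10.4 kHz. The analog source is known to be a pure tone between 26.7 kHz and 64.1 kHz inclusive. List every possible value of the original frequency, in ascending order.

36.7 kHz, 42.2 kHz, 63 kHz

Frequencies that alias to 10.4 kHz are k·fs ± 10.4 kHz for integer k ≥ 0.
k=0: 10.4 kHz.
k=1: 15.9 kHz, 36.7 kHz.
k=2: 42.2 kHz, 63 kHz.
k=3: 68.5 kHz, 89.3 kHz.
Within [26.7 kHz, 64.1 kHz]: 36.7 kHz, 42.2 kHz, 63 kHz.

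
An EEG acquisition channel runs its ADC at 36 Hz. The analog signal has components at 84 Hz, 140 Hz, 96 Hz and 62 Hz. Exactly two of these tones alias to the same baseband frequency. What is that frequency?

12 Hz

fs/2 = 18 Hz.
84 Hz mod fs = 12 Hz.
12 Hz ≤ fs/2 = 18 Hz, appears at 12 Hz.
140 Hz mod fs = 32 Hz.
32 Hz > fs/2 = 18 Hz, folds to fs − 32 Hz = 4 Hz.
96 Hz mod fs = 24 Hz.
24 Hz > fs/2 = 18 Hz, folds to fs − 24 Hz = 12 Hz.
62 Hz mod fs = 26 Hz.
26 Hz > fs/2 = 18 Hz, folds to fs − 26 Hz = 10 Hz.
84 Hz and 96 Hz both map to 12 Hz.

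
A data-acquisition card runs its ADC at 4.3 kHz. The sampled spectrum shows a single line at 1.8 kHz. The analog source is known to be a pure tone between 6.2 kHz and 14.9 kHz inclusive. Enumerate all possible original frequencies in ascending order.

Frequencies that alias to 1.8 kHz are k·fs ± 1.8 kHz for integer k ≥ 0.
k=0: 1.8 kHz.
k=1: 2.5 kHz, 6.1 kHz.
k=2: 6.8 kHz, 10.4 kHz.
k=3: 11.1 kHz, 14.7 kHz.
k=4: 15.4 kHz, 19 kHz.
Within [6.2 kHz, 14.9 kHz]: 6.8 kHz, 10.4 kHz, 11.1 kHz, 14.7 kHz.

6.8 kHz, 10.4 kHz, 11.1 kHz, 14.7 kHz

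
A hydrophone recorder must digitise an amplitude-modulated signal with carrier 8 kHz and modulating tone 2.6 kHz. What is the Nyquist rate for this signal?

AM sidebands sit at fc ± fm = 5.4 kHz and 10.6 kHz.
Highest-frequency component: 10.6 kHz.
Nyquist rate = 2 × 10.6 kHz = 21.2 kHz.

21.2 kHz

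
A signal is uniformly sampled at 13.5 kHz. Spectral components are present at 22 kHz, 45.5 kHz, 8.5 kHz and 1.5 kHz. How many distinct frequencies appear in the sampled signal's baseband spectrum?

2

fs/2 = 6.75 kHz.
22 kHz mod fs = 8.5 kHz.
8.5 kHz > fs/2 = 6.75 kHz, folds to fs − 8.5 kHz = 5 kHz.
45.5 kHz mod fs = 5 kHz.
5 kHz ≤ fs/2 = 6.75 kHz, appears at 5 kHz.
8.5 kHz > fs/2 = 6.75 kHz, folds to fs − 8.5 kHz = 5 kHz.
1.5 kHz ≤ fs/2 = 6.75 kHz, passes unchanged.
Distinct values: {1.5 kHz, 5 kHz} → 2.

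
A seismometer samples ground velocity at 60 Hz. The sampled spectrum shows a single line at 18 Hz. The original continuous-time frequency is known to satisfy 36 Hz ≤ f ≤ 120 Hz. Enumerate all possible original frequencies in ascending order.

42 Hz, 78 Hz, 102 Hz

Frequencies that alias to 18 Hz are k·fs ± 18 Hz for integer k ≥ 0.
k=0: 18 Hz.
k=1: 42 Hz, 78 Hz.
k=2: 102 Hz, 138 Hz.
k=3: 162 Hz, 198 Hz.
Within [36 Hz, 120 Hz]: 42 Hz, 78 Hz, 102 Hz.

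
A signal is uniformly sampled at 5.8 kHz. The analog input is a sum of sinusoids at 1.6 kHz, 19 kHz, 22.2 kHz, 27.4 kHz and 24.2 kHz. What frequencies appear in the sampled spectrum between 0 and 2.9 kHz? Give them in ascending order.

fs/2 = 2.9 kHz.
1.6 kHz ≤ fs/2 = 2.9 kHz, passes unchanged.
19 kHz mod fs = 1.6 kHz.
1.6 kHz ≤ fs/2 = 2.9 kHz, appears at 1.6 kHz.
22.2 kHz mod fs = 4.8 kHz.
4.8 kHz > fs/2 = 2.9 kHz, folds to fs − 4.8 kHz = 1 kHz.
27.4 kHz mod fs = 4.2 kHz.
4.2 kHz > fs/2 = 2.9 kHz, folds to fs − 4.2 kHz = 1.6 kHz.
24.2 kHz mod fs = 1 kHz.
1 kHz ≤ fs/2 = 2.9 kHz, appears at 1 kHz.
Distinct values: {1 kHz, 1.6 kHz}.

1 kHz, 1.6 kHz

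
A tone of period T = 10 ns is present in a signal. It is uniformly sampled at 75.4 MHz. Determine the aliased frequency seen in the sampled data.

24.6 MHz

T = 10 ns → f = 1/T = 100 MHz.
100 MHz mod fs = 24.6 MHz.
24.6 MHz ≤ fs/2 = 37.7 MHz, appears at 24.6 MHz.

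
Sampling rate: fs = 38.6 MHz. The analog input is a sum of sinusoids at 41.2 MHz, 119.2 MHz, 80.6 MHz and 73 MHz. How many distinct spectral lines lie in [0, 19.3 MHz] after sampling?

fs/2 = 19.3 MHz.
41.2 MHz mod fs = 2.6 MHz.
2.6 MHz ≤ fs/2 = 19.3 MHz, appears at 2.6 MHz.
119.2 MHz mod fs = 3.4 MHz.
3.4 MHz ≤ fs/2 = 19.3 MHz, appears at 3.4 MHz.
80.6 MHz mod fs = 3.4 MHz.
3.4 MHz ≤ fs/2 = 19.3 MHz, appears at 3.4 MHz.
73 MHz mod fs = 34.4 MHz.
34.4 MHz > fs/2 = 19.3 MHz, folds to fs − 34.4 MHz = 4.2 MHz.
Distinct values: {2.6 MHz, 3.4 MHz, 4.2 MHz} → 3.

3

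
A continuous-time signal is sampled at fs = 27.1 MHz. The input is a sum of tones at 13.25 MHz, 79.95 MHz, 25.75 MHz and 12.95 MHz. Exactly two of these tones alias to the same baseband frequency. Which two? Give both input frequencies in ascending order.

25.75 MHz, 79.95 MHz

fs/2 = 13.55 MHz.
13.25 MHz ≤ fs/2 = 13.55 MHz, passes unchanged.
79.95 MHz mod fs = 25.75 MHz.
25.75 MHz > fs/2 = 13.55 MHz, folds to fs − 25.75 MHz = 1.35 MHz.
25.75 MHz > fs/2 = 13.55 MHz, folds to fs − 25.75 MHz = 1.35 MHz.
12.95 MHz ≤ fs/2 = 13.55 MHz, passes unchanged.
25.75 MHz and 79.95 MHz both map to 1.35 MHz.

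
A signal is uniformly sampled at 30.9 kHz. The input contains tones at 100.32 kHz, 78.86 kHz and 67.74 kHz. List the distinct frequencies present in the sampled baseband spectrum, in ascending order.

fs/2 = 15.45 kHz.
100.32 kHz mod fs = 7.62 kHz.
7.62 kHz ≤ fs/2 = 15.45 kHz, appears at 7.62 kHz.
78.86 kHz mod fs = 17.06 kHz.
17.06 kHz > fs/2 = 15.45 kHz, folds to fs − 17.06 kHz = 13.84 kHz.
67.74 kHz mod fs = 5.94 kHz.
5.94 kHz ≤ fs/2 = 15.45 kHz, appears at 5.94 kHz.
Distinct values: {5.94 kHz, 7.62 kHz, 13.84 kHz}.

5.94 kHz, 7.62 kHz, 13.84 kHz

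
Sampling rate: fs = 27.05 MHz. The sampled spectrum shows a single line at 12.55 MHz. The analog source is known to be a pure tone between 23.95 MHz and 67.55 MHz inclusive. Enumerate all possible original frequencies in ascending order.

Frequencies that alias to 12.55 MHz are k·fs ± 12.55 MHz for integer k ≥ 0.
k=0: 12.55 MHz.
k=1: 14.5 MHz, 39.6 MHz.
k=2: 41.55 MHz, 66.65 MHz.
k=3: 68.6 MHz, 93.7 MHz.
Within [23.95 MHz, 67.55 MHz]: 39.6 MHz, 41.55 MHz, 66.65 MHz.

39.6 MHz, 41.55 MHz, 66.65 MHz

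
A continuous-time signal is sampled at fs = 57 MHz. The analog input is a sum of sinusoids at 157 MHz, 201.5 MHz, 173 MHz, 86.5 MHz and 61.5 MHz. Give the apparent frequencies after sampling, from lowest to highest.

2 MHz, 4.5 MHz, 14 MHz, 26.5 MHz, 27.5 MHz

fs/2 = 28.5 MHz.
157 MHz mod fs = 43 MHz.
43 MHz > fs/2 = 28.5 MHz, folds to fs − 43 MHz = 14 MHz.
201.5 MHz mod fs = 30.5 MHz.
30.5 MHz > fs/2 = 28.5 MHz, folds to fs − 30.5 MHz = 26.5 MHz.
173 MHz mod fs = 2 MHz.
2 MHz ≤ fs/2 = 28.5 MHz, appears at 2 MHz.
86.5 MHz mod fs = 29.5 MHz.
29.5 MHz > fs/2 = 28.5 MHz, folds to fs − 29.5 MHz = 27.5 MHz.
61.5 MHz mod fs = 4.5 MHz.
4.5 MHz ≤ fs/2 = 28.5 MHz, appears at 4.5 MHz.
Distinct values: {2 MHz, 4.5 MHz, 14 MHz, 26.5 MHz, 27.5 MHz}.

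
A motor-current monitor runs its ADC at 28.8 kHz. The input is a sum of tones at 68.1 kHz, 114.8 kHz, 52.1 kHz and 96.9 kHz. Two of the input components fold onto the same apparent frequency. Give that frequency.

10.5 kHz

fs/2 = 14.4 kHz.
68.1 kHz mod fs = 10.5 kHz.
10.5 kHz ≤ fs/2 = 14.4 kHz, appears at 10.5 kHz.
114.8 kHz mod fs = 28.4 kHz.
28.4 kHz > fs/2 = 14.4 kHz, folds to fs − 28.4 kHz = 0.4 kHz.
52.1 kHz mod fs = 23.3 kHz.
23.3 kHz > fs/2 = 14.4 kHz, folds to fs − 23.3 kHz = 5.5 kHz.
96.9 kHz mod fs = 10.5 kHz.
10.5 kHz ≤ fs/2 = 14.4 kHz, appears at 10.5 kHz.
68.1 kHz and 96.9 kHz both map to 10.5 kHz.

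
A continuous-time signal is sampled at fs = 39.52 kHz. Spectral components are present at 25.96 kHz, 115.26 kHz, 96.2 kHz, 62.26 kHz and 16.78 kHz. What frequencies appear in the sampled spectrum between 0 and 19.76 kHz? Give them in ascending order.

fs/2 = 19.76 kHz.
25.96 kHz > fs/2 = 19.76 kHz, folds to fs − 25.96 kHz = 13.56 kHz.
115.26 kHz mod fs = 36.22 kHz.
36.22 kHz > fs/2 = 19.76 kHz, folds to fs − 36.22 kHz = 3.3 kHz.
96.2 kHz mod fs = 17.16 kHz.
17.16 kHz ≤ fs/2 = 19.76 kHz, appears at 17.16 kHz.
62.26 kHz mod fs = 22.74 kHz.
22.74 kHz > fs/2 = 19.76 kHz, folds to fs − 22.74 kHz = 16.78 kHz.
16.78 kHz ≤ fs/2 = 19.76 kHz, passes unchanged.
Distinct values: {3.3 kHz, 13.56 kHz, 16.78 kHz, 17.16 kHz}.

3.3 kHz, 13.56 kHz, 16.78 kHz, 17.16 kHz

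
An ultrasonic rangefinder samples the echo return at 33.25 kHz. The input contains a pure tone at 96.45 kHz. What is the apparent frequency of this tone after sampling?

3.3 kHz

96.45 kHz mod fs = 29.95 kHz.
29.95 kHz > fs/2 = 16.625 kHz, folds to fs − 29.95 kHz = 3.3 kHz.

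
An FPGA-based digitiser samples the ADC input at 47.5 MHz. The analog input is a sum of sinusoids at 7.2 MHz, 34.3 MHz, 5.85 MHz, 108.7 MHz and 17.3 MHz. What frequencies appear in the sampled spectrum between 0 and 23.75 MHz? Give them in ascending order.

fs/2 = 23.75 MHz.
7.2 MHz ≤ fs/2 = 23.75 MHz, passes unchanged.
34.3 MHz > fs/2 = 23.75 MHz, folds to fs − 34.3 MHz = 13.2 MHz.
5.85 MHz ≤ fs/2 = 23.75 MHz, passes unchanged.
108.7 MHz mod fs = 13.7 MHz.
13.7 MHz ≤ fs/2 = 23.75 MHz, appears at 13.7 MHz.
17.3 MHz ≤ fs/2 = 23.75 MHz, passes unchanged.
Distinct values: {5.85 MHz, 7.2 MHz, 13.2 MHz, 13.7 MHz, 17.3 MHz}.

5.85 MHz, 7.2 MHz, 13.2 MHz, 13.7 MHz, 17.3 MHz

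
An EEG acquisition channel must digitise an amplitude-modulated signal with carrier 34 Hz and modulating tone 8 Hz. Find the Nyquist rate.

84 Hz

AM sidebands sit at fc ± fm = 26 Hz and 42 Hz.
Highest-frequency component: 42 Hz.
Nyquist rate = 2 × 42 Hz = 84 Hz.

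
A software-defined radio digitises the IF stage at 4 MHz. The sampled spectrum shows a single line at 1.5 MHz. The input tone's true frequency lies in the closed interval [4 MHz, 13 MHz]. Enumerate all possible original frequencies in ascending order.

Frequencies that alias to 1.5 MHz are k·fs ± 1.5 MHz for integer k ≥ 0.
k=0: 1.5 MHz.
k=1: 2.5 MHz, 5.5 MHz.
k=2: 6.5 MHz, 9.5 MHz.
k=3: 10.5 MHz, 13.5 MHz.
k=4: 14.5 MHz, 17.5 MHz.
Within [4 MHz, 13 MHz]: 5.5 MHz, 6.5 MHz, 9.5 MHz, 10.5 MHz.

5.5 MHz, 6.5 MHz, 9.5 MHz, 10.5 MHz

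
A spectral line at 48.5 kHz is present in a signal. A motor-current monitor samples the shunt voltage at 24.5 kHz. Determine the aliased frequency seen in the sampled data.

48.5 kHz mod fs = 24 kHz.
24 kHz > fs/2 = 12.25 kHz, folds to fs − 24 kHz = 0.5 kHz.

0.5 kHz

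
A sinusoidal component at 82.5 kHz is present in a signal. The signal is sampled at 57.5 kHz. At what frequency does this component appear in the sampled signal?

82.5 kHz mod fs = 25 kHz.
25 kHz ≤ fs/2 = 28.75 kHz, appears at 25 kHz.

25 kHz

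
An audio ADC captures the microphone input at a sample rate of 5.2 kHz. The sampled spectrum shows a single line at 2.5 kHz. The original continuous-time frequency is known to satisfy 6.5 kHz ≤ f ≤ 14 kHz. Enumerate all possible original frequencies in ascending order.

Frequencies that alias to 2.5 kHz are k·fs ± 2.5 kHz for integer k ≥ 0.
k=0: 2.5 kHz.
k=1: 2.7 kHz, 7.7 kHz.
k=2: 7.9 kHz, 12.9 kHz.
k=3: 13.1 kHz, 18.1 kHz.
k=4: 18.3 kHz, 23.3 kHz.
Within [6.5 kHz, 14 kHz]: 7.7 kHz, 7.9 kHz, 12.9 kHz, 13.1 kHz.

7.7 kHz, 7.9 kHz, 12.9 kHz, 13.1 kHz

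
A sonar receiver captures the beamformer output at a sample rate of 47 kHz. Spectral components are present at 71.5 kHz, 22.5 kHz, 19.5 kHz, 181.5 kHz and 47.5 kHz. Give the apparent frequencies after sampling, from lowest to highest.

fs/2 = 23.5 kHz.
71.5 kHz mod fs = 24.5 kHz.
24.5 kHz > fs/2 = 23.5 kHz, folds to fs − 24.5 kHz = 22.5 kHz.
22.5 kHz ≤ fs/2 = 23.5 kHz, passes unchanged.
19.5 kHz ≤ fs/2 = 23.5 kHz, passes unchanged.
181.5 kHz mod fs = 40.5 kHz.
40.5 kHz > fs/2 = 23.5 kHz, folds to fs − 40.5 kHz = 6.5 kHz.
47.5 kHz mod fs = 0.5 kHz.
0.5 kHz ≤ fs/2 = 23.5 kHz, appears at 0.5 kHz.
Distinct values: {0.5 kHz, 6.5 kHz, 19.5 kHz, 22.5 kHz}.

0.5 kHz, 6.5 kHz, 19.5 kHz, 22.5 kHz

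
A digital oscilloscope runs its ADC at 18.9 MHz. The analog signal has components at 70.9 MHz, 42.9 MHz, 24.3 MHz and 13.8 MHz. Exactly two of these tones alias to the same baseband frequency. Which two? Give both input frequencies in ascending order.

fs/2 = 9.45 MHz.
70.9 MHz mod fs = 14.2 MHz.
14.2 MHz > fs/2 = 9.45 MHz, folds to fs − 14.2 MHz = 4.7 MHz.
42.9 MHz mod fs = 5.1 MHz.
5.1 MHz ≤ fs/2 = 9.45 MHz, appears at 5.1 MHz.
24.3 MHz mod fs = 5.4 MHz.
5.4 MHz ≤ fs/2 = 9.45 MHz, appears at 5.4 MHz.
13.8 MHz > fs/2 = 9.45 MHz, folds to fs − 13.8 MHz = 5.1 MHz.
13.8 MHz and 42.9 MHz both map to 5.1 MHz.

13.8 MHz, 42.9 MHz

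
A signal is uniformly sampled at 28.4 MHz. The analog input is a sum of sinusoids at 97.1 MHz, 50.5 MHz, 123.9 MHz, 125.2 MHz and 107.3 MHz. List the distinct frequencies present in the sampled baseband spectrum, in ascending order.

6.3 MHz, 10.3 MHz, 11.6 MHz, 11.9 MHz

fs/2 = 14.2 MHz.
97.1 MHz mod fs = 11.9 MHz.
11.9 MHz ≤ fs/2 = 14.2 MHz, appears at 11.9 MHz.
50.5 MHz mod fs = 22.1 MHz.
22.1 MHz > fs/2 = 14.2 MHz, folds to fs − 22.1 MHz = 6.3 MHz.
123.9 MHz mod fs = 10.3 MHz.
10.3 MHz ≤ fs/2 = 14.2 MHz, appears at 10.3 MHz.
125.2 MHz mod fs = 11.6 MHz.
11.6 MHz ≤ fs/2 = 14.2 MHz, appears at 11.6 MHz.
107.3 MHz mod fs = 22.1 MHz.
22.1 MHz > fs/2 = 14.2 MHz, folds to fs − 22.1 MHz = 6.3 MHz.
Distinct values: {6.3 MHz, 10.3 MHz, 11.6 MHz, 11.9 MHz}.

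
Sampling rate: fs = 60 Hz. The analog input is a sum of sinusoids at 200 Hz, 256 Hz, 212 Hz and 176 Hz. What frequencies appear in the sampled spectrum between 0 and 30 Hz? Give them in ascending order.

fs/2 = 30 Hz.
200 Hz mod fs = 20 Hz.
20 Hz ≤ fs/2 = 30 Hz, appears at 20 Hz.
256 Hz mod fs = 16 Hz.
16 Hz ≤ fs/2 = 30 Hz, appears at 16 Hz.
212 Hz mod fs = 32 Hz.
32 Hz > fs/2 = 30 Hz, folds to fs − 32 Hz = 28 Hz.
176 Hz mod fs = 56 Hz.
56 Hz > fs/2 = 30 Hz, folds to fs − 56 Hz = 4 Hz.
Distinct values: {4 Hz, 16 Hz, 20 Hz, 28 Hz}.

4 Hz, 16 Hz, 20 Hz, 28 Hz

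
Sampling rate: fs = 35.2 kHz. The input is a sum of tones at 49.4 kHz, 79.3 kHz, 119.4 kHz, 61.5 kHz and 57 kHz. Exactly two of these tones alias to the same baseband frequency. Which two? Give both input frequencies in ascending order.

fs/2 = 17.6 kHz.
49.4 kHz mod fs = 14.2 kHz.
14.2 kHz ≤ fs/2 = 17.6 kHz, appears at 14.2 kHz.
79.3 kHz mod fs = 8.9 kHz.
8.9 kHz ≤ fs/2 = 17.6 kHz, appears at 8.9 kHz.
119.4 kHz mod fs = 13.8 kHz.
13.8 kHz ≤ fs/2 = 17.6 kHz, appears at 13.8 kHz.
61.5 kHz mod fs = 26.3 kHz.
26.3 kHz > fs/2 = 17.6 kHz, folds to fs − 26.3 kHz = 8.9 kHz.
57 kHz mod fs = 21.8 kHz.
21.8 kHz > fs/2 = 17.6 kHz, folds to fs − 21.8 kHz = 13.4 kHz.
61.5 kHz and 79.3 kHz both map to 8.9 kHz.

61.5 kHz, 79.3 kHz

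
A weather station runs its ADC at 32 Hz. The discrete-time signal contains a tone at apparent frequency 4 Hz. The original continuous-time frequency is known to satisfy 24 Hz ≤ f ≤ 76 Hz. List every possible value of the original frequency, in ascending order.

28 Hz, 36 Hz, 60 Hz, 68 Hz

Frequencies that alias to 4 Hz are k·fs ± 4 Hz for integer k ≥ 0.
k=0: 4 Hz.
k=1: 28 Hz, 36 Hz.
k=2: 60 Hz, 68 Hz.
k=3: 92 Hz, 100 Hz.
Within [24 Hz, 76 Hz]: 28 Hz, 36 Hz, 60 Hz, 68 Hz.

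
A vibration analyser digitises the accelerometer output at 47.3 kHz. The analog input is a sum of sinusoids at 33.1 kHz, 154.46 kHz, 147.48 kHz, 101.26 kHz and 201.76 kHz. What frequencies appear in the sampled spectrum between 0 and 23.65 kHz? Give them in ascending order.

5.58 kHz, 6.66 kHz, 12.56 kHz, 14.2 kHz

fs/2 = 23.65 kHz.
33.1 kHz > fs/2 = 23.65 kHz, folds to fs − 33.1 kHz = 14.2 kHz.
154.46 kHz mod fs = 12.56 kHz.
12.56 kHz ≤ fs/2 = 23.65 kHz, appears at 12.56 kHz.
147.48 kHz mod fs = 5.58 kHz.
5.58 kHz ≤ fs/2 = 23.65 kHz, appears at 5.58 kHz.
101.26 kHz mod fs = 6.66 kHz.
6.66 kHz ≤ fs/2 = 23.65 kHz, appears at 6.66 kHz.
201.76 kHz mod fs = 12.56 kHz.
12.56 kHz ≤ fs/2 = 23.65 kHz, appears at 12.56 kHz.
Distinct values: {5.58 kHz, 6.66 kHz, 12.56 kHz, 14.2 kHz}.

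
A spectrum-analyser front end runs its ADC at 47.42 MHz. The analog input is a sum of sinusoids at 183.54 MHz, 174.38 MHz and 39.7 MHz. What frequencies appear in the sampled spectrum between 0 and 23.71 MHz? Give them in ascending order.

6.14 MHz, 7.72 MHz, 15.3 MHz

fs/2 = 23.71 MHz.
183.54 MHz mod fs = 41.28 MHz.
41.28 MHz > fs/2 = 23.71 MHz, folds to fs − 41.28 MHz = 6.14 MHz.
174.38 MHz mod fs = 32.12 MHz.
32.12 MHz > fs/2 = 23.71 MHz, folds to fs − 32.12 MHz = 15.3 MHz.
39.7 MHz > fs/2 = 23.71 MHz, folds to fs − 39.7 MHz = 7.72 MHz.
Distinct values: {6.14 MHz, 7.72 MHz, 15.3 MHz}.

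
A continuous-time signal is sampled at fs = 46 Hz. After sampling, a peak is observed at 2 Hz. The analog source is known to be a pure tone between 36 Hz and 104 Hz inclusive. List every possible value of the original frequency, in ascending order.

44 Hz, 48 Hz, 90 Hz, 94 Hz

Frequencies that alias to 2 Hz are k·fs ± 2 Hz for integer k ≥ 0.
k=0: 2 Hz.
k=1: 44 Hz, 48 Hz.
k=2: 90 Hz, 94 Hz.
k=3: 136 Hz, 140 Hz.
Within [36 Hz, 104 Hz]: 44 Hz, 48 Hz, 90 Hz, 94 Hz.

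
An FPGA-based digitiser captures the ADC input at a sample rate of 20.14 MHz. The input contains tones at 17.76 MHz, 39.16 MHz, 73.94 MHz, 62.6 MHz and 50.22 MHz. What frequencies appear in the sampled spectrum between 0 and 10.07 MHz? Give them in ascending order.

1.12 MHz, 2.18 MHz, 2.38 MHz, 6.62 MHz, 9.94 MHz

fs/2 = 10.07 MHz.
17.76 MHz > fs/2 = 10.07 MHz, folds to fs − 17.76 MHz = 2.38 MHz.
39.16 MHz mod fs = 19.02 MHz.
19.02 MHz > fs/2 = 10.07 MHz, folds to fs − 19.02 MHz = 1.12 MHz.
73.94 MHz mod fs = 13.52 MHz.
13.52 MHz > fs/2 = 10.07 MHz, folds to fs − 13.52 MHz = 6.62 MHz.
62.6 MHz mod fs = 2.18 MHz.
2.18 MHz ≤ fs/2 = 10.07 MHz, appears at 2.18 MHz.
50.22 MHz mod fs = 9.94 MHz.
9.94 MHz ≤ fs/2 = 10.07 MHz, appears at 9.94 MHz.
Distinct values: {1.12 MHz, 2.18 MHz, 2.38 MHz, 6.62 MHz, 9.94 MHz}.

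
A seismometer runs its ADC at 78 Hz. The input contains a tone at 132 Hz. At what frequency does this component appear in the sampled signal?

24 Hz

132 Hz mod fs = 54 Hz.
54 Hz > fs/2 = 39 Hz, folds to fs − 54 Hz = 24 Hz.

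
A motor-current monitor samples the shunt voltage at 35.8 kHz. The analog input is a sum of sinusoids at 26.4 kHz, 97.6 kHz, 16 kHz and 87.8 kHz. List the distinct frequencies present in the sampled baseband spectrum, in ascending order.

fs/2 = 17.9 kHz.
26.4 kHz > fs/2 = 17.9 kHz, folds to fs − 26.4 kHz = 9.4 kHz.
97.6 kHz mod fs = 26 kHz.
26 kHz > fs/2 = 17.9 kHz, folds to fs − 26 kHz = 9.8 kHz.
16 kHz ≤ fs/2 = 17.9 kHz, passes unchanged.
87.8 kHz mod fs = 16.2 kHz.
16.2 kHz ≤ fs/2 = 17.9 kHz, appears at 16.2 kHz.
Distinct values: {9.4 kHz, 9.8 kHz, 16 kHz, 16.2 kHz}.

9.4 kHz, 9.8 kHz, 16 kHz, 16.2 kHz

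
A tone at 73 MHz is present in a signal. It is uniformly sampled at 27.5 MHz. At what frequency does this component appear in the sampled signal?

9.5 MHz

73 MHz mod fs = 18 MHz.
18 MHz > fs/2 = 13.75 MHz, folds to fs − 18 MHz = 9.5 MHz.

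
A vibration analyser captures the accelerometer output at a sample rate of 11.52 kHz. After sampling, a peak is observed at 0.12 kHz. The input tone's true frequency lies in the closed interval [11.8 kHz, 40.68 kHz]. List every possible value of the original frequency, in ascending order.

22.92 kHz, 23.16 kHz, 34.44 kHz, 34.68 kHz

Frequencies that alias to 0.12 kHz are k·fs ± 0.12 kHz for integer k ≥ 0.
k=0: 0.12 kHz.
k=1: 11.4 kHz, 11.64 kHz.
k=2: 22.92 kHz, 23.16 kHz.
k=3: 34.44 kHz, 34.68 kHz.
k=4: 45.96 kHz, 46.2 kHz.
Within [11.8 kHz, 40.68 kHz]: 22.92 kHz, 23.16 kHz, 34.44 kHz, 34.68 kHz.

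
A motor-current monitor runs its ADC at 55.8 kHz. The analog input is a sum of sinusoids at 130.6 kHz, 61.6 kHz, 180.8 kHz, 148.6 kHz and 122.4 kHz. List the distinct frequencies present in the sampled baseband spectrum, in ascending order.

fs/2 = 27.9 kHz.
130.6 kHz mod fs = 19 kHz.
19 kHz ≤ fs/2 = 27.9 kHz, appears at 19 kHz.
61.6 kHz mod fs = 5.8 kHz.
5.8 kHz ≤ fs/2 = 27.9 kHz, appears at 5.8 kHz.
180.8 kHz mod fs = 13.4 kHz.
13.4 kHz ≤ fs/2 = 27.9 kHz, appears at 13.4 kHz.
148.6 kHz mod fs = 37 kHz.
37 kHz > fs/2 = 27.9 kHz, folds to fs − 37 kHz = 18.8 kHz.
122.4 kHz mod fs = 10.8 kHz.
10.8 kHz ≤ fs/2 = 27.9 kHz, appears at 10.8 kHz.
Distinct values: {5.8 kHz, 10.8 kHz, 13.4 kHz, 18.8 kHz, 19 kHz}.

5.8 kHz, 10.8 kHz, 13.4 kHz, 18.8 kHz, 19 kHz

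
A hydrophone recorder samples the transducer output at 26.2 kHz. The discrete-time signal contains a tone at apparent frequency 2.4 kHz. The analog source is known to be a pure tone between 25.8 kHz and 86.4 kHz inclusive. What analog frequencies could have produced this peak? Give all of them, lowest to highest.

Frequencies that alias to 2.4 kHz are k·fs ± 2.4 kHz for integer k ≥ 0.
k=0: 2.4 kHz.
k=1: 23.8 kHz, 28.6 kHz.
k=2: 50 kHz, 54.8 kHz.
k=3: 76.2 kHz, 81 kHz.
k=4: 102.4 kHz, 107.2 kHz.
Within [25.8 kHz, 86.4 kHz]: 28.6 kHz, 50 kHz, 54.8 kHz, 76.2 kHz, 81 kHz.

28.6 kHz, 50 kHz, 54.8 kHz, 76.2 kHz, 81 kHz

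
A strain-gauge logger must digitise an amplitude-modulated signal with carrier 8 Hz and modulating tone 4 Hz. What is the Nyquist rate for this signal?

24 Hz

AM sidebands sit at fc ± fm = 4 Hz and 12 Hz.
Highest-frequency component: 12 Hz.
Nyquist rate = 2 × 12 Hz = 24 Hz.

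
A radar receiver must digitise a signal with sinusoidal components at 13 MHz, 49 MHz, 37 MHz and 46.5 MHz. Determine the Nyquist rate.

98 MHz

Highest-frequency component: 49 MHz.
Nyquist rate = 2 × 49 MHz = 98 MHz.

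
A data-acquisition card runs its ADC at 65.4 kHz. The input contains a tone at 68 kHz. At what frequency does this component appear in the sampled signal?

68 kHz mod fs = 2.6 kHz.
2.6 kHz ≤ fs/2 = 32.7 kHz, appears at 2.6 kHz.

2.6 kHz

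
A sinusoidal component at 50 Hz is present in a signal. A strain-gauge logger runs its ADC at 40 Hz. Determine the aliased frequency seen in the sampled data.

10 Hz

50 Hz mod fs = 10 Hz.
10 Hz ≤ fs/2 = 20 Hz, appears at 10 Hz.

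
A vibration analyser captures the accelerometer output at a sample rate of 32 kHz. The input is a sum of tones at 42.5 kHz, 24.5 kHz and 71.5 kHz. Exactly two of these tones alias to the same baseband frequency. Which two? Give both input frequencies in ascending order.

24.5 kHz, 71.5 kHz

fs/2 = 16 kHz.
42.5 kHz mod fs = 10.5 kHz.
10.5 kHz ≤ fs/2 = 16 kHz, appears at 10.5 kHz.
24.5 kHz > fs/2 = 16 kHz, folds to fs − 24.5 kHz = 7.5 kHz.
71.5 kHz mod fs = 7.5 kHz.
7.5 kHz ≤ fs/2 = 16 kHz, appears at 7.5 kHz.
24.5 kHz and 71.5 kHz both map to 7.5 kHz.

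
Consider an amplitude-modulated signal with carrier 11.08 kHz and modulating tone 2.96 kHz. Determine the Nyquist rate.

AM sidebands sit at fc ± fm = 8.12 kHz and 14.04 kHz.
Highest-frequency component: 14.04 kHz.
Nyquist rate = 2 × 14.04 kHz = 28.08 kHz.

28.08 kHz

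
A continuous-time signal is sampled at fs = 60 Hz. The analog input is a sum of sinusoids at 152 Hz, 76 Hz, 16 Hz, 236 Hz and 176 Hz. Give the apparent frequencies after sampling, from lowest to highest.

fs/2 = 30 Hz.
152 Hz mod fs = 32 Hz.
32 Hz > fs/2 = 30 Hz, folds to fs − 32 Hz = 28 Hz.
76 Hz mod fs = 16 Hz.
16 Hz ≤ fs/2 = 30 Hz, appears at 16 Hz.
16 Hz ≤ fs/2 = 30 Hz, passes unchanged.
236 Hz mod fs = 56 Hz.
56 Hz > fs/2 = 30 Hz, folds to fs − 56 Hz = 4 Hz.
176 Hz mod fs = 56 Hz.
56 Hz > fs/2 = 30 Hz, folds to fs − 56 Hz = 4 Hz.
Distinct values: {4 Hz, 16 Hz, 28 Hz}.

4 Hz, 16 Hz, 28 Hz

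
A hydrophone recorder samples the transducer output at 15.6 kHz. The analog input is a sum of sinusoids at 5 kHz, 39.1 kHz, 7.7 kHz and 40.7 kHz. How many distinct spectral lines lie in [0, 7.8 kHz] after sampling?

fs/2 = 7.8 kHz.
5 kHz ≤ fs/2 = 7.8 kHz, passes unchanged.
39.1 kHz mod fs = 7.9 kHz.
7.9 kHz > fs/2 = 7.8 kHz, folds to fs − 7.9 kHz = 7.7 kHz.
7.7 kHz ≤ fs/2 = 7.8 kHz, passes unchanged.
40.7 kHz mod fs = 9.5 kHz.
9.5 kHz > fs/2 = 7.8 kHz, folds to fs − 9.5 kHz = 6.1 kHz.
Distinct values: {5 kHz, 6.1 kHz, 7.7 kHz} → 3.

3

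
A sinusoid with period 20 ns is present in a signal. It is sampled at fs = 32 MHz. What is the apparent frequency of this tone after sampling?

14 MHz

T = 20 ns → f = 1/T = 50 MHz.
50 MHz mod fs = 18 MHz.
18 MHz > fs/2 = 16 MHz, folds to fs − 18 MHz = 14 MHz.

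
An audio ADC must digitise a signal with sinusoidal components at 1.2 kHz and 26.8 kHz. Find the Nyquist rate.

Highest-frequency component: 26.8 kHz.
Nyquist rate = 2 × 26.8 kHz = 53.6 kHz.

53.6 kHz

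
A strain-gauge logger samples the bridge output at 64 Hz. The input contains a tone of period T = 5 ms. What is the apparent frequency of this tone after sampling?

T = 5 ms → f = 1/T = 200 Hz.
200 Hz mod fs = 8 Hz.
8 Hz ≤ fs/2 = 32 Hz, appears at 8 Hz.

8 Hz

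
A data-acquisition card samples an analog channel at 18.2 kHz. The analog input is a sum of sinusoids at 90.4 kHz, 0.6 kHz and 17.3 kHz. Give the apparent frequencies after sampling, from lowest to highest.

0.6 kHz, 0.9 kHz

fs/2 = 9.1 kHz.
90.4 kHz mod fs = 17.6 kHz.
17.6 kHz > fs/2 = 9.1 kHz, folds to fs − 17.6 kHz = 0.6 kHz.
0.6 kHz ≤ fs/2 = 9.1 kHz, passes unchanged.
17.3 kHz > fs/2 = 9.1 kHz, folds to fs − 17.3 kHz = 0.9 kHz.
Distinct values: {0.6 kHz, 0.9 kHz}.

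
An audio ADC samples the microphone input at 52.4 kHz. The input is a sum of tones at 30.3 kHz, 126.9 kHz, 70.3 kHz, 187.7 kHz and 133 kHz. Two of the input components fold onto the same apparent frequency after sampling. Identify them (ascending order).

30.3 kHz, 126.9 kHz

fs/2 = 26.2 kHz.
30.3 kHz > fs/2 = 26.2 kHz, folds to fs − 30.3 kHz = 22.1 kHz.
126.9 kHz mod fs = 22.1 kHz.
22.1 kHz ≤ fs/2 = 26.2 kHz, appears at 22.1 kHz.
70.3 kHz mod fs = 17.9 kHz.
17.9 kHz ≤ fs/2 = 26.2 kHz, appears at 17.9 kHz.
187.7 kHz mod fs = 30.5 kHz.
30.5 kHz > fs/2 = 26.2 kHz, folds to fs − 30.5 kHz = 21.9 kHz.
133 kHz mod fs = 28.2 kHz.
28.2 kHz > fs/2 = 26.2 kHz, folds to fs − 28.2 kHz = 24.2 kHz.
30.3 kHz and 126.9 kHz both map to 22.1 kHz.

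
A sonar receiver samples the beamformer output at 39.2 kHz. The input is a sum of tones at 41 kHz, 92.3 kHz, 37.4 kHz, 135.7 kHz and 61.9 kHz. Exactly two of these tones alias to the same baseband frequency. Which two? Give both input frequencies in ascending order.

fs/2 = 19.6 kHz.
41 kHz mod fs = 1.8 kHz.
1.8 kHz ≤ fs/2 = 19.6 kHz, appears at 1.8 kHz.
92.3 kHz mod fs = 13.9 kHz.
13.9 kHz ≤ fs/2 = 19.6 kHz, appears at 13.9 kHz.
37.4 kHz > fs/2 = 19.6 kHz, folds to fs − 37.4 kHz = 1.8 kHz.
135.7 kHz mod fs = 18.1 kHz.
18.1 kHz ≤ fs/2 = 19.6 kHz, appears at 18.1 kHz.
61.9 kHz mod fs = 22.7 kHz.
22.7 kHz > fs/2 = 19.6 kHz, folds to fs − 22.7 kHz = 16.5 kHz.
37.4 kHz and 41 kHz both map to 1.8 kHz.

37.4 kHz, 41 kHz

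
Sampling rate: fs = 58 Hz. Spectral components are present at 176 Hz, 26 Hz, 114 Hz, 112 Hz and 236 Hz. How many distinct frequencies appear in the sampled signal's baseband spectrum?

3

fs/2 = 29 Hz.
176 Hz mod fs = 2 Hz.
2 Hz ≤ fs/2 = 29 Hz, appears at 2 Hz.
26 Hz ≤ fs/2 = 29 Hz, passes unchanged.
114 Hz mod fs = 56 Hz.
56 Hz > fs/2 = 29 Hz, folds to fs − 56 Hz = 2 Hz.
112 Hz mod fs = 54 Hz.
54 Hz > fs/2 = 29 Hz, folds to fs − 54 Hz = 4 Hz.
236 Hz mod fs = 4 Hz.
4 Hz ≤ fs/2 = 29 Hz, appears at 4 Hz.
Distinct values: {2 Hz, 4 Hz, 26 Hz} → 3.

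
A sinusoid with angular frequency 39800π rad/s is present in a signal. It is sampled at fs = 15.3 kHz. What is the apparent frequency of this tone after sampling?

ω = 39800π rad/s → f = ω/(2π) = 19900 Hz = 19.9 kHz.
19.9 kHz mod fs = 4.6 kHz.
4.6 kHz ≤ fs/2 = 7.65 kHz, appears at 4.6 kHz.

4.6 kHz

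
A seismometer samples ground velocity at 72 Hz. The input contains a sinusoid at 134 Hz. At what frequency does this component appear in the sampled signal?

10 Hz

134 Hz mod fs = 62 Hz.
62 Hz > fs/2 = 36 Hz, folds to fs − 62 Hz = 10 Hz.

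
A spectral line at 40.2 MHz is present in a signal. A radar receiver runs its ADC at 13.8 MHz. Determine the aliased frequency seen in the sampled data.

1.2 MHz

40.2 MHz mod fs = 12.6 MHz.
12.6 MHz > fs/2 = 6.9 MHz, folds to fs − 12.6 MHz = 1.2 MHz.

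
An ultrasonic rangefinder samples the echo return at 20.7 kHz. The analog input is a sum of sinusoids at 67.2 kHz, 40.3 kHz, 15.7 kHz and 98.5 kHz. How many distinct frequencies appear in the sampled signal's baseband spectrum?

3

fs/2 = 10.35 kHz.
67.2 kHz mod fs = 5.1 kHz.
5.1 kHz ≤ fs/2 = 10.35 kHz, appears at 5.1 kHz.
40.3 kHz mod fs = 19.6 kHz.
19.6 kHz > fs/2 = 10.35 kHz, folds to fs − 19.6 kHz = 1.1 kHz.
15.7 kHz > fs/2 = 10.35 kHz, folds to fs − 15.7 kHz = 5 kHz.
98.5 kHz mod fs = 15.7 kHz.
15.7 kHz > fs/2 = 10.35 kHz, folds to fs − 15.7 kHz = 5 kHz.
Distinct values: {1.1 kHz, 5 kHz, 5.1 kHz} → 3.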